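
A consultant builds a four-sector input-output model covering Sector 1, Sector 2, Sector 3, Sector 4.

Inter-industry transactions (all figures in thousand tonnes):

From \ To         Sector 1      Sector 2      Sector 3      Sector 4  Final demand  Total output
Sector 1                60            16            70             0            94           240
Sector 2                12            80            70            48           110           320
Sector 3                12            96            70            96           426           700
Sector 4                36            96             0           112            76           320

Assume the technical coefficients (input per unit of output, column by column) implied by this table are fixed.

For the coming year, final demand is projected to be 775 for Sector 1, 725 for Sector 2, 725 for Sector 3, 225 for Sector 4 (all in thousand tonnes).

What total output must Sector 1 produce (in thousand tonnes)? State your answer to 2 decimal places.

Technical coefficients a_ij = z_ij / X_j:
  a_11 = 60/240 = 0.25, a_21 = 12/240 = 0.05, a_31 = 12/240 = 0.05, a_41 = 36/240 = 0.15
  a_12 = 16/320 = 0.05, a_22 = 80/320 = 0.25, a_32 = 96/320 = 0.30, a_42 = 96/320 = 0.30
  a_13 = 70/700 = 0.10, a_23 = 70/700 = 0.10, a_33 = 70/700 = 0.10, a_43 = 0/700 = 0.00
  a_14 = 0/320 = 0.00, a_24 = 48/320 = 0.15, a_34 = 96/320 = 0.30, a_44 = 112/320 = 0.35
I − A =
  [   0.75    -0.05    -0.10     0.00]
  [  -0.05     0.75    -0.10    -0.15]
  [  -0.05    -0.30     0.90    -0.30]
  [  -0.15    -0.30     0.00     0.65]
Compute the cofactors C_ij = (−1)^(i+j)·(3×3 minor ij) of I−A; the adjugate is their transpose:
adj(I−A) = Cᵀ =
  [ 0.369750   0.057750   0.047500   0.035250]
  [ 0.057250   0.431000   0.054250   0.124500]
  [ 0.076875   0.217625   0.329125   0.202125]
  [ 0.111750   0.212250   0.036000   0.476000]
det(I−A) = Σ_j (I−A)_1j·C_1j = (0.75)(0.369750) + (-0.05)(0.057250) + (-0.10)(0.076875) + (0.00)(0.111750) = 0.2667625
(I − A)⁻¹ = adj(I−A) / det(I−A) ≈
  [   1.3861     0.2165     0.1781     0.1321]
  [   0.2146     1.6157     0.2034     0.4667]
  [   0.2882     0.8158     1.2338     0.7577]
  [   0.4189     0.7957     0.1350     1.7844]
x = (I − A)⁻¹ d = adj(I−A)·d / det(I−A), with det(I−A) = 0.2667625:
  x_1 = (0.369750·775 + 0.057750·725 + 0.047500·725 + 0.035250·225) / 0.2667625 = 370.79375 / 0.2667625 ≈ 1389.98
  x_2 = (0.057250·775 + 0.431000·725 + 0.054250·725 + 0.124500·225) / 0.2667625 = 424.1875 / 0.2667625 ≈ 1590.13
  x_3 = (0.076875·775 + 0.217625·725 + 0.329125·725 + 0.202125·225) / 0.2667625 = 501.45 / 0.2667625 ≈ 1879.76
  x_4 = (0.111750·775 + 0.212250·725 + 0.036000·725 + 0.476000·225) / 0.2667625 = 373.6875 / 0.2667625 ≈ 1400.82

x_1 = 1389.98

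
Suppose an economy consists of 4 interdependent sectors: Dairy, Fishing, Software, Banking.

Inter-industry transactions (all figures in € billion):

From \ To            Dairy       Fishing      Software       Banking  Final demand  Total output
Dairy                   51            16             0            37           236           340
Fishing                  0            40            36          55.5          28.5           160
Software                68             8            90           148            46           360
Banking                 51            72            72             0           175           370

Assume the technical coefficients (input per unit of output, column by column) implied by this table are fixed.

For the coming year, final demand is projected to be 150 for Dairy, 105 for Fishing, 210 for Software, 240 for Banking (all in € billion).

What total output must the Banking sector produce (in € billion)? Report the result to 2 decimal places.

Technical coefficients a_ij = z_ij / X_j:
  a_DD = 51/340 = 0.15, a_FD = 0/340 = 0.00, a_SD = 68/340 = 0.20, a_BD = 51/340 = 0.15
  a_DF = 16/160 = 0.10, a_FF = 40/160 = 0.25, a_SF = 8/160 = 0.05, a_BF = 72/160 = 0.45
  a_DS = 0/360 = 0.00, a_FS = 36/360 = 0.10, a_SS = 90/360 = 0.25, a_BS = 72/360 = 0.20
  a_DB = 37/370 = 0.10, a_FB = 55.5/370 = 0.15, a_SB = 148/370 = 0.40, a_BB = 0/370 = 0.00
I − A =
  [   0.85    -0.10     0.00    -0.10]
  [   0.00     0.75    -0.10    -0.15]
  [  -0.20    -0.05     0.75    -0.40]
  [  -0.15    -0.45    -0.20     1.00]
Compute the cofactors C_ij = (−1)^(i+j)·(3×3 minor ij) of I−A; the adjugate is their transpose:
adj(I−A) = Cᵀ =
  [ 0.427375   0.101750   0.032500   0.071000]
  [ 0.048875   0.554250   0.109000   0.131625]
  [ 0.182625   0.229750   0.566625   0.279375]
  [ 0.122625   0.310625   0.167250   0.471875]
det(I−A) = Σ_j (I−A)_1j·C_1j = (0.85)(0.427375) + (-0.10)(0.048875) + (0.00)(0.182625) + (-0.10)(0.122625) = 0.34611875
(I − A)⁻¹ = adj(I−A) / det(I−A) ≈
  [   1.2348     0.2940     0.0939     0.2051]
  [   0.1412     1.6013     0.3149     0.3803]
  [   0.5276     0.6638     1.6371     0.8072]
  [   0.3543     0.8975     0.4832     1.3633]
x = (I − A)⁻¹ d = adj(I−A)·d / det(I−A), with det(I−A) = 0.34611875:
  x_D = (0.427375·150 + 0.101750·105 + 0.032500·210 + 0.071000·240) / 0.34611875 = 98.655 / 0.34611875 ≈ 285.03
  x_F = (0.048875·150 + 0.554250·105 + 0.109000·210 + 0.131625·240) / 0.34611875 = 120.0075 / 0.34611875 ≈ 346.72
  x_S = (0.182625·150 + 0.229750·105 + 0.566625·210 + 0.279375·240) / 0.34611875 = 237.55875 / 0.34611875 ≈ 686.35
  x_B = (0.122625·150 + 0.310625·105 + 0.167250·210 + 0.471875·240) / 0.34611875 = 199.381875 / 0.34611875 ≈ 576.05

x_B = 576.05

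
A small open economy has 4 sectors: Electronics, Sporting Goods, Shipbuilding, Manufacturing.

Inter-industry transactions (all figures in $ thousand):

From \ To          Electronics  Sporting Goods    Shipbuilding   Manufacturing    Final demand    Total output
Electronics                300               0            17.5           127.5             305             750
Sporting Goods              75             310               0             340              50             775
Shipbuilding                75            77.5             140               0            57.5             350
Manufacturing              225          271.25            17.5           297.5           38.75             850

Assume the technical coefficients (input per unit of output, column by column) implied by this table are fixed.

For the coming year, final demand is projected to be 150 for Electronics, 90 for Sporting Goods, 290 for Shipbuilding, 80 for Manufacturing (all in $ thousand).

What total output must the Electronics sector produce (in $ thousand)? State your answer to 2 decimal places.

x_1 = 521.42

Technical coefficients a_ij = z_ij / X_j:
  a_11 = 300/750 = 0.40, a_21 = 75/750 = 0.10, a_31 = 75/750 = 0.10, a_41 = 225/750 = 0.30
  a_12 = 0/775 = 0.00, a_22 = 310/775 = 0.40, a_32 = 77.5/775 = 0.10, a_42 = 271.25/775 = 0.35
  a_13 = 17.5/350 = 0.05, a_23 = 0/350 = 0.00, a_33 = 140/350 = 0.40, a_43 = 17.5/350 = 0.05
  a_14 = 127.5/850 = 0.15, a_24 = 340/850 = 0.40, a_34 = 0/850 = 0.00, a_44 = 297.5/850 = 0.35
I − A =
  [   0.60     0.00    -0.05    -0.15]
  [  -0.10     0.60     0.00    -0.40]
  [  -0.10    -0.10     0.60     0.00]
  [  -0.30    -0.35    -0.05     0.65]
Compute the cofactors C_ij = (−1)^(i+j)·(3×3 minor ij) of I−A; the adjugate is their transpose:
adj(I−A) = Cᵀ =
  [ 0.14800   0.03550   0.01700   0.05600]
  [ 0.11300   0.20300   0.02200   0.15100]
  [ 0.04350   0.03975   0.11775   0.03450]
  [ 0.13250   0.12875   0.02875   0.21250]
det(I−A) = Σ_j (I−A)_1j·C_1j = (0.60)(0.14800) + (0.00)(0.11300) + (-0.05)(0.04350) + (-0.15)(0.13250) = 0.06675
(I − A)⁻¹ = adj(I−A) / det(I−A) ≈
  [   2.2172     0.5318     0.2547     0.8390]
  [   1.6929     3.0412     0.3296     2.2622]
  [   0.6517     0.5955     1.7640     0.5169]
  [   1.9850     1.9288     0.4307     3.1835]
x = (I − A)⁻¹ d = adj(I−A)·d / det(I−A), with det(I−A) = 0.06675:
  x_1 = (0.14800·150 + 0.03550·90 + 0.01700·290 + 0.05600·80) / 0.06675 = 34.805 / 0.06675 ≈ 521.42
  x_2 = (0.11300·150 + 0.20300·90 + 0.02200·290 + 0.15100·80) / 0.06675 = 53.68 / 0.06675 ≈ 804.19
  x_3 = (0.04350·150 + 0.03975·90 + 0.11775·290 + 0.03450·80) / 0.06675 = 47.01 / 0.06675 ≈ 704.27
  x_4 = (0.13250·150 + 0.12875·90 + 0.02875·290 + 0.21250·80) / 0.06675 = 56.80 / 0.06675 ≈ 850.94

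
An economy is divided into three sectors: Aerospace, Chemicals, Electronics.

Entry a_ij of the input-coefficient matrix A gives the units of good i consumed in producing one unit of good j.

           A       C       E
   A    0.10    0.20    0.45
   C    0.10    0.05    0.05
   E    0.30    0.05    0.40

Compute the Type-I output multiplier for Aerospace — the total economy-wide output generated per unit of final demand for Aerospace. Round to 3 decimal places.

m_A = 2.553

I − A =
  [   0.90    -0.20    -0.45]
  [  -0.10     0.95    -0.05]
  [  -0.30    -0.05     0.60]
Cofactors of I−A, C_ij = (−1)^(i+j)·(minor ij) (rows/columns in the sector order above):
  C_11 = (0.95)(0.60) − (-0.05)(-0.05) = 0.5675
  C_12 = −[(-0.10)(0.60) − (-0.05)(-0.30)] = 0.0750
  C_13 = (-0.10)(-0.05) − (0.95)(-0.30) = 0.2900
  C_21 = −[(-0.20)(0.60) − (-0.45)(-0.05)] = 0.1425
  C_22 = (0.90)(0.60) − (-0.45)(-0.30) = 0.4050
  C_23 = −[(0.90)(-0.05) − (-0.20)(-0.30)] = 0.1050
  C_31 = (-0.20)(-0.05) − (-0.45)(0.95) = 0.4375
  C_32 = −[(0.90)(-0.05) − (-0.45)(-0.10)] = 0.0900
  C_33 = (0.90)(0.95) − (-0.20)(-0.10) = 0.8350
det(I−A) = Σ_j (I−A)_1j·C_1j = (0.90)(0.5675) + (-0.20)(0.0750) + (-0.45)(0.2900) = 0.36525
adj(I−A) = Cᵀ =
  [ 0.5675   0.1425   0.4375]
  [ 0.0750   0.4050   0.0900]
  [ 0.2900   0.1050   0.8350]
(I − A)⁻¹ = adj(I−A) / det(I−A) ≈
  [   1.5537     0.3901     1.1978]
  [   0.2053     1.1088     0.2464]
  [   0.7940     0.2875     2.2861]
The output multiplier for sector j is the column-j sum of the Leontief inverse (I − A)⁻¹ = adj(I−A) / det(I−A).
Column A of adj(I−A): (0.5675, 0.0750, 0.2900); det(I−A) = 0.36525.
m_A = (0.5675 + 0.0750 + 0.2900) / 0.36525 = 0.9325 / 0.36525 ≈ 2.553.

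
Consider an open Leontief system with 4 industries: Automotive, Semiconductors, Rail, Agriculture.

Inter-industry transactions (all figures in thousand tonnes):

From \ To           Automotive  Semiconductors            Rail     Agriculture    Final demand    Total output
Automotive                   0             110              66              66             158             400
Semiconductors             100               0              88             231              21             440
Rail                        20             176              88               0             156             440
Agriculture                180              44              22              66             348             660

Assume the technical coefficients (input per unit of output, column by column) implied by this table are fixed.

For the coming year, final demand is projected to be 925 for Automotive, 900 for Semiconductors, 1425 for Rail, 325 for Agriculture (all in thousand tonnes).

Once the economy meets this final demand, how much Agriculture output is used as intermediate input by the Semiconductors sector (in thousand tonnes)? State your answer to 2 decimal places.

z_42 = 287.77

Technical coefficients a_ij = z_ij / X_j:
  a_11 = 0/400 = 0.00, a_21 = 100/400 = 0.25, a_31 = 20/400 = 0.05, a_41 = 180/400 = 0.45
  a_12 = 110/440 = 0.25, a_22 = 0/440 = 0.00, a_32 = 176/440 = 0.40, a_42 = 44/440 = 0.10
  a_13 = 66/440 = 0.15, a_23 = 88/440 = 0.20, a_33 = 88/440 = 0.20, a_43 = 22/440 = 0.05
  a_14 = 66/660 = 0.10, a_24 = 231/660 = 0.35, a_34 = 0/660 = 0.00, a_44 = 66/660 = 0.10
I − A =
  [   1.00    -0.25    -0.15    -0.10]
  [  -0.25     1.00    -0.20    -0.35]
  [  -0.05    -0.40     0.80     0.00]
  [  -0.45    -0.10    -0.05     0.90]
Compute the cofactors C_ij = (−1)^(i+j)·(3×3 minor ij) of I−A; the adjugate is their transpose:
adj(I−A) = Cᵀ =
  [ 0.613000   0.244000   0.186125   0.163000]
  [ 0.315875   0.677000   0.247125   0.298375]
  [ 0.196250   0.353750   0.721875   0.159375]
  [ 0.352500   0.216875   0.160625   0.645000]
det(I−A) = Σ_j (I−A)_1j·C_1j = (1.00)(0.613000) + (-0.25)(0.315875) + (-0.15)(0.196250) + (-0.10)(0.352500) = 0.46934375
(I − A)⁻¹ = adj(I−A) / det(I−A) ≈
  [   1.3061     0.5199     0.3966     0.3473]
  [   0.6730     1.4424     0.5265     0.6357]
  [   0.4181     0.7537     1.5381     0.3396]
  [   0.7510     0.4621     0.3422     1.3743]
First solve x = (I − A)⁻¹ d = adj(I−A)·d / det(I−A); in particular x_2 = (0.315875·925 + 0.677000·900 + 0.247125·1425 + 0.298375·325) / 0.46934375 = 1350.609375 / 0.46934375 ≈ 2877.6550.
Intermediate flow from 4 to 2: z_42 = a_42 · x_2 = 0.10 × 1350.609375 / 0.46934375 = 135.0609375 / 0.46934375 ≈ 287.77.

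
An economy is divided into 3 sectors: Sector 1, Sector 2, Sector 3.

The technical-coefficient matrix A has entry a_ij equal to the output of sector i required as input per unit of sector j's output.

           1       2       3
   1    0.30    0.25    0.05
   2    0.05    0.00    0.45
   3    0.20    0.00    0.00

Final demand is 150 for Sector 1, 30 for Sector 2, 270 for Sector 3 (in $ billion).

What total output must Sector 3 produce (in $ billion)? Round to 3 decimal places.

I − A =
  [   0.70    -0.25    -0.05]
  [  -0.05     1.00    -0.45]
  [  -0.20     0.00     1.00]
Cofactors of I−A, C_ij = (−1)^(i+j)·(minor ij) (rows/columns in the sector order above):
  C_11 = (1.00)(1.00) − (-0.45)(0.00) = 1.0000
  C_12 = −[(-0.05)(1.00) − (-0.45)(-0.20)] = 0.1400
  C_13 = (-0.05)(0.00) − (1.00)(-0.20) = 0.2000
  C_21 = −[(-0.25)(1.00) − (-0.05)(0.00)] = 0.2500
  C_22 = (0.70)(1.00) − (-0.05)(-0.20) = 0.6900
  C_23 = −[(0.70)(0.00) − (-0.25)(-0.20)] = 0.0500
  C_31 = (-0.25)(-0.45) − (-0.05)(1.00) = 0.1625
  C_32 = −[(0.70)(-0.45) − (-0.05)(-0.05)] = 0.3175
  C_33 = (0.70)(1.00) − (-0.25)(-0.05) = 0.6875
det(I−A) = Σ_j (I−A)_1j·C_1j = (0.70)(1.0000) + (-0.25)(0.1400) + (-0.05)(0.2000) = 0.6550
adj(I−A) = Cᵀ =
  [ 1.0000   0.2500   0.1625]
  [ 0.1400   0.6900   0.3175]
  [ 0.2000   0.0500   0.6875]
(I − A)⁻¹ = adj(I−A) / det(I−A) ≈
  [   1.5267     0.3817     0.2481]
  [   0.2137     1.0534     0.4847]
  [   0.3053     0.0763     1.0496]
x = (I − A)⁻¹ d = adj(I−A)·d / det(I−A), with det(I−A) = 0.6550:
  x_1 = (1.0000·150 + 0.2500·30 + 0.1625·270) / 0.6550 = 201.375 / 0.6550 ≈ 307.443
  x_2 = (0.1400·150 + 0.6900·30 + 0.3175·270) / 0.6550 = 127.425 / 0.6550 ≈ 194.542
  x_3 = (0.2000·150 + 0.0500·30 + 0.6875·270) / 0.6550 = 217.125 / 0.6550 ≈ 331.489

x_3 = 331.489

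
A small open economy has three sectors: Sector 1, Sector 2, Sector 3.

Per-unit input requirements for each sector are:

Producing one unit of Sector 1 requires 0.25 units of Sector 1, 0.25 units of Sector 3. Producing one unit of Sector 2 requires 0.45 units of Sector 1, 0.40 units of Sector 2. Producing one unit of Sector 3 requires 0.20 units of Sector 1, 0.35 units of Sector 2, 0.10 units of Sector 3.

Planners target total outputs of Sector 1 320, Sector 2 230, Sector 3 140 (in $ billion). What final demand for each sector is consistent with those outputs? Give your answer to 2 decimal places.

d_1 = 108.50, d_2 = 89.00, d_3 = 46.00

I − A =
  [   0.75    -0.45    -0.20]
  [   0.00     0.60    -0.35]
  [  -0.25     0.00     0.90]
d = (I − A) x:
  d_1 = (+0.75)·320 + (-0.45)·230 + (-0.20)·140 = 108.50
  d_2 = (+0.00)·320 + (+0.60)·230 + (-0.35)·140 = 89.00
  d_3 = (-0.25)·320 + (+0.00)·230 + (+0.90)·140 = 46.00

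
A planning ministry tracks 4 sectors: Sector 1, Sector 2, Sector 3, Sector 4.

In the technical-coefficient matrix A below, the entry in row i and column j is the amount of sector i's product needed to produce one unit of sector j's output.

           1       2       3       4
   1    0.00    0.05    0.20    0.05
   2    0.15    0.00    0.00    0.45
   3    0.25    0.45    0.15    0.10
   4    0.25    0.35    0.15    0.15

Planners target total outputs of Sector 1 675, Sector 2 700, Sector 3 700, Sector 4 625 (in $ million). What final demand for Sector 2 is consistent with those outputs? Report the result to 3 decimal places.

I − A =
  [   1.00    -0.05    -0.20    -0.05]
  [  -0.15     1.00     0.00    -0.45]
  [  -0.25    -0.45     0.85    -0.10]
  [  -0.25    -0.35    -0.15     0.85]
d = (I − A) x:
  d_1 = (+1.00)·675 + (-0.05)·700 + (-0.20)·700 + (-0.05)·625 = 468.750
  d_2 = (-0.15)·675 + (+1.00)·700 + (+0.00)·700 + (-0.45)·625 = 317.500
  d_3 = (-0.25)·675 + (-0.45)·700 + (+0.85)·700 + (-0.10)·625 = 48.750
  d_4 = (-0.25)·675 + (-0.35)·700 + (-0.15)·700 + (+0.85)·625 = 12.500

d_2 = 317.500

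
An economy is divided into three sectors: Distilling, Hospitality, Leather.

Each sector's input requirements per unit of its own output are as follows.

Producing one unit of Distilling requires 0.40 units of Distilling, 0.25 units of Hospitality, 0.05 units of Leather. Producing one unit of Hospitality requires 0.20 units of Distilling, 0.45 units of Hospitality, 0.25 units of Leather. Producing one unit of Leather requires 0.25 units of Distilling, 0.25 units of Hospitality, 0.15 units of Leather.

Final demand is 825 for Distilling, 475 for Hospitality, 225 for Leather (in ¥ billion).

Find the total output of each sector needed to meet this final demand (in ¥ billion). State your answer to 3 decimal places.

I − A =
  [   0.60    -0.20    -0.25]
  [  -0.25     0.55    -0.25]
  [  -0.05    -0.25     0.85]
Cofactors of I−A, C_ij = (−1)^(i+j)·(minor ij) (rows/columns in the sector order above):
  C_11 = (0.55)(0.85) − (-0.25)(-0.25) = 0.4050
  C_12 = −[(-0.25)(0.85) − (-0.25)(-0.05)] = 0.2250
  C_13 = (-0.25)(-0.25) − (0.55)(-0.05) = 0.0900
  C_21 = −[(-0.20)(0.85) − (-0.25)(-0.25)] = 0.2325
  C_22 = (0.60)(0.85) − (-0.25)(-0.05) = 0.4975
  C_23 = −[(0.60)(-0.25) − (-0.20)(-0.05)] = 0.1600
  C_31 = (-0.20)(-0.25) − (-0.25)(0.55) = 0.1875
  C_32 = −[(0.60)(-0.25) − (-0.25)(-0.25)] = 0.2125
  C_33 = (0.60)(0.55) − (-0.20)(-0.25) = 0.2800
det(I−A) = Σ_j (I−A)_1j·C_1j = (0.60)(0.4050) + (-0.20)(0.2250) + (-0.25)(0.0900) = 0.1755
adj(I−A) = Cᵀ =
  [ 0.4050   0.2325   0.1875]
  [ 0.2250   0.4975   0.2125]
  [ 0.0900   0.1600   0.2800]
(I − A)⁻¹ = adj(I−A) / det(I−A) ≈
  [   2.3077     1.3248     1.0684]
  [   1.2821     2.8348     1.2108]
  [   0.5128     0.9117     1.5954]
x = (I − A)⁻¹ d = adj(I−A)·d / det(I−A), with det(I−A) = 0.1755:
  x_D = (0.4050·825 + 0.2325·475 + 0.1875·225) / 0.1755 = 486.75 / 0.1755 ≈ 2773.504
  x_H = (0.2250·825 + 0.4975·475 + 0.2125·225) / 0.1755 = 469.75 / 0.1755 ≈ 2676.638
  x_L = (0.0900·825 + 0.1600·475 + 0.2800·225) / 0.1755 = 213.25 / 0.1755 ≈ 1215.100

x_D = 2773.504, x_H = 2676.638, x_L = 1215.100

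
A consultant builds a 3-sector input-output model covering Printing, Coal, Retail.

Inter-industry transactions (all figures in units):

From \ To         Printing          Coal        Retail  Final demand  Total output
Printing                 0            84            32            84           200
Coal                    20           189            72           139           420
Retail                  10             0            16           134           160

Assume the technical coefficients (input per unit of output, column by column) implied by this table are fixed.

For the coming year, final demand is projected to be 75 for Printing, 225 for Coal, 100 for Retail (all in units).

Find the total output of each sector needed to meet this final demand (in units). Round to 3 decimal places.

Technical coefficients a_ij = z_ij / X_j:
  a_PP = 0/200 = 0.00, a_CP = 20/200 = 0.10, a_RP = 10/200 = 0.05
  a_PC = 84/420 = 0.20, a_CC = 189/420 = 0.45, a_RC = 0/420 = 0.00
  a_PR = 32/160 = 0.20, a_CR = 72/160 = 0.45, a_RR = 16/160 = 0.10
I − A =
  [   1.00    -0.20    -0.20]
  [  -0.10     0.55    -0.45]
  [  -0.05     0.00     0.90]
Cofactors of I−A, C_ij = (−1)^(i+j)·(minor ij) (rows/columns in the sector order above):
  C_11 = (0.55)(0.90) − (-0.45)(0.00) = 0.4950
  C_12 = −[(-0.10)(0.90) − (-0.45)(-0.05)] = 0.1125
  C_13 = (-0.10)(0.00) − (0.55)(-0.05) = 0.0275
  C_21 = −[(-0.20)(0.90) − (-0.20)(0.00)] = 0.1800
  C_22 = (1.00)(0.90) − (-0.20)(-0.05) = 0.8900
  C_23 = −[(1.00)(0.00) − (-0.20)(-0.05)] = 0.0100
  C_31 = (-0.20)(-0.45) − (-0.20)(0.55) = 0.2000
  C_32 = −[(1.00)(-0.45) − (-0.20)(-0.10)] = 0.4700
  C_33 = (1.00)(0.55) − (-0.20)(-0.10) = 0.5300
det(I−A) = Σ_j (I−A)_1j·C_1j = (1.00)(0.4950) + (-0.20)(0.1125) + (-0.20)(0.0275) = 0.4670
adj(I−A) = Cᵀ =
  [ 0.4950   0.1800   0.2000]
  [ 0.1125   0.8900   0.4700]
  [ 0.0275   0.0100   0.5300]
(I − A)⁻¹ = adj(I−A) / det(I−A) ≈
  [   1.0600     0.3854     0.4283]
  [   0.2409     1.9058     1.0064]
  [   0.0589     0.0214     1.1349]
x = (I − A)⁻¹ d = adj(I−A)·d / det(I−A), with det(I−A) = 0.4670:
  x_P = (0.4950·75 + 0.1800·225 + 0.2000·100) / 0.4670 = 97.625 / 0.4670 ≈ 209.047
  x_C = (0.1125·75 + 0.8900·225 + 0.4700·100) / 0.4670 = 255.6875 / 0.4670 ≈ 547.511
  x_R = (0.0275·75 + 0.0100·225 + 0.5300·100) / 0.4670 = 57.3125 / 0.4670 ≈ 122.725

x_P = 209.047, x_C = 547.511, x_R = 122.725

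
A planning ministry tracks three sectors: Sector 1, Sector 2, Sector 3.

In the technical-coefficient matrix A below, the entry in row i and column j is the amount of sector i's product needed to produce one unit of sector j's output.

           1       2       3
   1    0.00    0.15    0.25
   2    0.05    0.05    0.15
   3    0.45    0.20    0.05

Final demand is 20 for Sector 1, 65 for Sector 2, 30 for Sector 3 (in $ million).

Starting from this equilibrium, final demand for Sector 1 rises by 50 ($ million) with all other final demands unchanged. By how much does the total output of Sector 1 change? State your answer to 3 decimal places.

I − A =
  [   1.00    -0.15    -0.25]
  [  -0.05     0.95    -0.15]
  [  -0.45    -0.20     0.95]
Cofactors of I−A, C_ij = (−1)^(i+j)·(minor ij) (rows/columns in the sector order above):
  C_11 = (0.95)(0.95) − (-0.15)(-0.20) = 0.8725
  C_12 = −[(-0.05)(0.95) − (-0.15)(-0.45)] = 0.1150
  C_13 = (-0.05)(-0.20) − (0.95)(-0.45) = 0.4375
  C_21 = −[(-0.15)(0.95) − (-0.25)(-0.20)] = 0.1925
  C_22 = (1.00)(0.95) − (-0.25)(-0.45) = 0.8375
  C_23 = −[(1.00)(-0.20) − (-0.15)(-0.45)] = 0.2675
  C_31 = (-0.15)(-0.15) − (-0.25)(0.95) = 0.2600
  C_32 = −[(1.00)(-0.15) − (-0.25)(-0.05)] = 0.1625
  C_33 = (1.00)(0.95) − (-0.15)(-0.05) = 0.9425
det(I−A) = Σ_j (I−A)_1j·C_1j = (1.00)(0.8725) + (-0.15)(0.1150) + (-0.25)(0.4375) = 0.745875
adj(I−A) = Cᵀ =
  [ 0.8725   0.1925   0.2600]
  [ 0.1150   0.8375   0.1625]
  [ 0.4375   0.2675   0.9425]
(I − A)⁻¹ = adj(I−A) / det(I−A) ≈
  [   1.1698     0.2581     0.3486]
  [   0.1542     1.1228     0.2179]
  [   0.5866     0.3586     1.2636]
Δx = (I − A)⁻¹ Δd with Δd having +50 in the Sector 1 component and 0 elsewhere.
So Δx_1 = L_11 · (+50), where L_11 = adj(I−A)_11 / det(I−A) = 0.8725 / 0.745875.
Δx_1 = 0.8725 × (+50) / 0.745875 = 43.625 / 0.745875 ≈ 58.488.

Δx_1 = 58.488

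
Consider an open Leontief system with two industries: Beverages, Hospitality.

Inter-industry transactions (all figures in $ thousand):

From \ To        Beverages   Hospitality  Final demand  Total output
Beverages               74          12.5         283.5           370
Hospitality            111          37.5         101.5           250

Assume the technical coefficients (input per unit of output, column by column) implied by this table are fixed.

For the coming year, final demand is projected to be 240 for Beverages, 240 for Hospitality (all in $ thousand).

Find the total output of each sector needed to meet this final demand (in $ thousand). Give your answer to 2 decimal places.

Technical coefficients a_ij = z_ij / X_j:
  a_11 = 74/370 = 0.20, a_21 = 111/370 = 0.30
  a_12 = 12.5/250 = 0.05, a_22 = 37.5/250 = 0.15
I − A =
  [   0.80    -0.05]
  [  -0.30     0.85]
det(I−A) = (0.80)(0.85) − (-0.05)(-0.30) = 0.6650
adj(I−A) = [[0.85, 0.05], [0.30, 0.80]]
(I − A)⁻¹ = adj(I−A) / det(I−A) ≈
  [   1.2782     0.0752]
  [   0.4511     1.2030]
x = (I − A)⁻¹ d = adj(I−A)·d / det(I−A), with det(I−A) = 0.6650:
  x_1 = (0.85·240 + 0.05·240) / 0.6650 = 216.00 / 0.6650 ≈ 324.81
  x_2 = (0.30·240 + 0.80·240) / 0.6650 = 264.00 / 0.6650 ≈ 396.99

x_1 = 324.81, x_2 = 396.99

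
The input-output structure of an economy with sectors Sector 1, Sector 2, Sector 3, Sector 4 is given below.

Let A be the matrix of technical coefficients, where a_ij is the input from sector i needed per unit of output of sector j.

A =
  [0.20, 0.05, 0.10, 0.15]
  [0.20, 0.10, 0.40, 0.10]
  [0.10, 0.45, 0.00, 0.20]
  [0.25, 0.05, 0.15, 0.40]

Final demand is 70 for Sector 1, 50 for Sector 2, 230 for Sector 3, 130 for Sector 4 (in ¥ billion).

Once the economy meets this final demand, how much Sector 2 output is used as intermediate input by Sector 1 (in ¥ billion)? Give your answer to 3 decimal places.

I − A =
  [   0.80    -0.05    -0.10    -0.15]
  [  -0.20     0.90    -0.40    -0.10]
  [  -0.10    -0.45     1.00    -0.20]
  [  -0.25    -0.05    -0.15     0.60]
Compute the cofactors C_ij = (−1)^(i+j)·(3×3 minor ij) of I−A; the adjugate is their transpose:
adj(I−A) = Cᵀ =
  [ 0.389250   0.074125   0.089500   0.139500]
  [ 0.184500   0.405250   0.208000   0.183000]
  [ 0.165750   0.213375   0.385500   0.205500]
  [ 0.219000   0.118000   0.151000   0.546000]
det(I−A) = Σ_j (I−A)_1j·C_1j = (0.80)(0.389250) + (-0.05)(0.184500) + (-0.10)(0.165750) + (-0.15)(0.219000) = 0.25275
(I − A)⁻¹ = adj(I−A) / det(I−A) ≈
  [   1.5401     0.2933     0.3541     0.5519]
  [   0.7300     1.6034     0.8229     0.7240]
  [   0.6558     0.8442     1.5252     0.8131]
  [   0.8665     0.4669     0.5974     2.1602]
First solve x = (I − A)⁻¹ d = adj(I−A)·d / det(I−A); in particular x_1 = (0.389250·70 + 0.074125·50 + 0.089500·230 + 0.139500·130) / 0.25275 = 69.67375 / 0.25275 ≈ 275.66271.
Intermediate flow from 2 to 1: z_21 = a_21 · x_1 = 0.20 × 69.67375 / 0.25275 = 13.93475 / 0.25275 ≈ 55.133.

z_21 = 55.133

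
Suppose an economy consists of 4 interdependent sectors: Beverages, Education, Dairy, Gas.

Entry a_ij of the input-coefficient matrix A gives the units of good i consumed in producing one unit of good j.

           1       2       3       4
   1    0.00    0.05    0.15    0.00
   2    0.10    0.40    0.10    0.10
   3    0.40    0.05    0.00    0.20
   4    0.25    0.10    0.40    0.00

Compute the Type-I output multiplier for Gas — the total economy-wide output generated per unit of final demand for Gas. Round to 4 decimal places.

m_4 = 1.6958

I − A =
  [   1.00    -0.05    -0.15     0.00]
  [  -0.10     0.60    -0.10    -0.10]
  [  -0.40    -0.05     1.00    -0.20]
  [  -0.25    -0.10    -0.40     1.00]
Compute the cofactors C_ij = (−1)^(i+j)·(3×3 minor ij) of I−A; the adjugate is their transpose:
adj(I−A) = Cᵀ =
  [ 0.533000   0.056500   0.095500   0.024750]
  [ 0.178000   0.852500   0.158750   0.117000]
  [ 0.274250   0.092500   0.583750   0.126000]
  [ 0.260750   0.136375   0.273250   0.551250]
det(I−A) = Σ_j (I−A)_1j·C_1j = (1.00)(0.533000) + (-0.05)(0.178000) + (-0.15)(0.274250) + (0.00)(0.260750) = 0.4829625
(I − A)⁻¹ = adj(I−A) / det(I−A) ≈
  [   1.10361     0.11699     0.19774     0.05125]
  [   0.36856     1.76515     0.32870     0.24225]
  [   0.56785     0.19153     1.20869     0.26089]
  [   0.53990     0.28237     0.56578     1.14139]
The output multiplier for sector j is the column-j sum of the Leontief inverse (I − A)⁻¹ = adj(I−A) / det(I−A).
Column 4 of adj(I−A): (0.024750, 0.117000, 0.126000, 0.551250); det(I−A) = 0.4829625.
m_4 = (0.024750 + 0.117000 + 0.126000 + 0.551250) / 0.4829625 = 0.819 / 0.4829625 ≈ 1.6958.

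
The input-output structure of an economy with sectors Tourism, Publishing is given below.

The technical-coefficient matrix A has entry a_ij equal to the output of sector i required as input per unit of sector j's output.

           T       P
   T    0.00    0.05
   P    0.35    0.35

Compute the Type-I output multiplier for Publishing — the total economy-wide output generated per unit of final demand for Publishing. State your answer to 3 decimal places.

I − A =
  [   1.00    -0.05]
  [  -0.35     0.65]
det(I−A) = (1.00)(0.65) − (-0.05)(-0.35) = 0.6325
adj(I−A) = [[0.65, 0.05], [0.35, 1.00]]
(I − A)⁻¹ = adj(I−A) / det(I−A) ≈
  [   1.0277     0.0791]
  [   0.5534     1.5810]
The output multiplier for sector j is the column-j sum of the Leontief inverse (I − A)⁻¹ = adj(I−A) / det(I−A).
Column P of adj(I−A): (0.05, 1.00); det(I−A) = 0.6325.
m_P = (0.05 + 1.00) / 0.6325 = 1.05 / 0.6325 ≈ 1.660.

m_P = 1.660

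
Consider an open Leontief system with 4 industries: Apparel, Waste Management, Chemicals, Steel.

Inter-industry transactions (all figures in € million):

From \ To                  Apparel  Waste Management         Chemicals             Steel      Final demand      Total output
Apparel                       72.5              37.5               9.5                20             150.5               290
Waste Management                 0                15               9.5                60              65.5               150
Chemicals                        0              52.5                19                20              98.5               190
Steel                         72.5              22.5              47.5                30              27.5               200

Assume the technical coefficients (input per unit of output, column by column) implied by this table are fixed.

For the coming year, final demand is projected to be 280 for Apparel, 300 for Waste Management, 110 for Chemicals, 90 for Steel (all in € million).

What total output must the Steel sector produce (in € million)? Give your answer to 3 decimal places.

x_S = 497.089

Technical coefficients a_ij = z_ij / X_j:
  a_AA = 72.5/290 = 0.25, a_WA = 0/290 = 0.00, a_CA = 0/290 = 0.00, a_SA = 72.5/290 = 0.25
  a_AW = 37.5/150 = 0.25, a_WW = 15/150 = 0.10, a_CW = 52.5/150 = 0.35, a_SW = 22.5/150 = 0.15
  a_AC = 9.5/190 = 0.05, a_WC = 9.5/190 = 0.05, a_CC = 19/190 = 0.10, a_SC = 47.5/190 = 0.25
  a_AS = 20/200 = 0.10, a_WS = 60/200 = 0.30, a_CS = 20/200 = 0.10, a_SS = 30/200 = 0.15
I − A =
  [   0.75    -0.25    -0.05    -0.10]
  [   0.00     0.90    -0.05    -0.30]
  [   0.00    -0.35     0.90    -0.10]
  [  -0.25    -0.15    -0.25     0.85]
Compute the cofactors C_ij = (−1)^(i+j)·(3×3 minor ij) of I−A; the adjugate is their transpose:
adj(I−A) = Cᵀ =
  [ 0.583625   0.222875   0.088625   0.157750]
  [ 0.068750   0.531250   0.090625   0.206250]
  [ 0.048750   0.231875   0.498750   0.146250]
  [ 0.198125   0.227500   0.188750   0.594375]
det(I−A) = Σ_j (I−A)_1j·C_1j = (0.75)(0.583625) + (-0.25)(0.068750) + (-0.05)(0.048750) + (-0.10)(0.198125) = 0.39828125
(I − A)⁻¹ = adj(I−A) / det(I−A) ≈
  [   1.4654     0.5596     0.2225     0.3961]
  [   0.1726     1.3339     0.2275     0.5179]
  [   0.1224     0.5822     1.2523     0.3672]
  [   0.4974     0.5712     0.4739     1.4923]
x = (I − A)⁻¹ d = adj(I−A)·d / det(I−A), with det(I−A) = 0.39828125:
  x_A = (0.583625·280 + 0.222875·300 + 0.088625·110 + 0.157750·90) / 0.39828125 = 254.22375 / 0.39828125 ≈ 638.302
  x_W = (0.068750·280 + 0.531250·300 + 0.090625·110 + 0.206250·90) / 0.39828125 = 207.15625 / 0.39828125 ≈ 520.126
  x_C = (0.048750·280 + 0.231875·300 + 0.498750·110 + 0.146250·90) / 0.39828125 = 151.2375 / 0.39828125 ≈ 379.725
  x_S = (0.198125·280 + 0.227500·300 + 0.188750·110 + 0.594375·90) / 0.39828125 = 197.98125 / 0.39828125 ≈ 497.089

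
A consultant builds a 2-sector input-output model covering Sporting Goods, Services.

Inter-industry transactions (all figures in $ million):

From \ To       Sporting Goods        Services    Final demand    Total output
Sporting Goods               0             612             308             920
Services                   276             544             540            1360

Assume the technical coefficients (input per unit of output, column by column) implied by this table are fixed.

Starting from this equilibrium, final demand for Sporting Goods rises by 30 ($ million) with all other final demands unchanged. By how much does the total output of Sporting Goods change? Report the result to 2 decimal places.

Δx_1 = 38.71

Technical coefficients a_ij = z_ij / X_j:
  a_11 = 0/920 = 0.00, a_21 = 276/920 = 0.30
  a_12 = 612/1360 = 0.45, a_22 = 544/1360 = 0.40
I − A =
  [   1.00    -0.45]
  [  -0.30     0.60]
det(I−A) = (1.00)(0.60) − (-0.45)(-0.30) = 0.4650
adj(I−A) = [[0.60, 0.45], [0.30, 1.00]]
(I − A)⁻¹ = adj(I−A) / det(I−A) ≈
  [   1.2903     0.9677]
  [   0.6452     2.1505]
Δx = (I − A)⁻¹ Δd with Δd having +30 in the Sporting Goods component and 0 elsewhere.
So Δx_1 = L_11 · (+30), where L_11 = adj(I−A)_11 / det(I−A) = 0.60 / 0.4650.
Δx_1 = 0.60 × (+30) / 0.4650 = 18.00 / 0.4650 ≈ 38.71.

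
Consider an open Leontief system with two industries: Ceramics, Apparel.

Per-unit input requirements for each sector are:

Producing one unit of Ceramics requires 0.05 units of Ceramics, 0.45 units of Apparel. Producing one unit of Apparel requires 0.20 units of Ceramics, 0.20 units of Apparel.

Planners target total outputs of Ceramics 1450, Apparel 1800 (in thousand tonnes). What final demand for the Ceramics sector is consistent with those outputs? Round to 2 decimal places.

d_1 = 1017.50

I − A =
  [   0.95    -0.20]
  [  -0.45     0.80]
d = (I − A) x:
  d_1 = (+0.95)·1450 + (-0.20)·1800 = 1017.50
  d_2 = (-0.45)·1450 + (+0.80)·1800 = 787.50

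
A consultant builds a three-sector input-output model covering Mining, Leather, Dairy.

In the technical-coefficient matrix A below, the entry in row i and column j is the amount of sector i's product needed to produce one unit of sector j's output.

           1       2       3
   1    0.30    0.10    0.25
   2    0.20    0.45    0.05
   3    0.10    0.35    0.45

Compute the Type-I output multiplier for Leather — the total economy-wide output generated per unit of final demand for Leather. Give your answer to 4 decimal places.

m_2 = 4.8325

I − A =
  [   0.70    -0.10    -0.25]
  [  -0.20     0.55    -0.05]
  [  -0.10    -0.35     0.55]
Cofactors of I−A, C_ij = (−1)^(i+j)·(minor ij) (rows/columns in the sector order above):
  C_11 = (0.55)(0.55) − (-0.05)(-0.35) = 0.2850
  C_12 = −[(-0.20)(0.55) − (-0.05)(-0.10)] = 0.1150
  C_13 = (-0.20)(-0.35) − (0.55)(-0.10) = 0.1250
  C_21 = −[(-0.10)(0.55) − (-0.25)(-0.35)] = 0.1425
  C_22 = (0.70)(0.55) − (-0.25)(-0.10) = 0.3600
  C_23 = −[(0.70)(-0.35) − (-0.10)(-0.10)] = 0.2550
  C_31 = (-0.10)(-0.05) − (-0.25)(0.55) = 0.1425
  C_32 = −[(0.70)(-0.05) − (-0.25)(-0.20)] = 0.0850
  C_33 = (0.70)(0.55) − (-0.10)(-0.20) = 0.3650
det(I−A) = Σ_j (I−A)_1j·C_1j = (0.70)(0.2850) + (-0.10)(0.1150) + (-0.25)(0.1250) = 0.15675
adj(I−A) = Cᵀ =
  [ 0.2850   0.1425   0.1425]
  [ 0.1150   0.3600   0.0850]
  [ 0.1250   0.2550   0.3650]
(I − A)⁻¹ = adj(I−A) / det(I−A) ≈
  [   1.81818     0.90909     0.90909]
  [   0.73365     2.29665     0.54226]
  [   0.79745     1.62679     2.32855]
The output multiplier for sector j is the column-j sum of the Leontief inverse (I − A)⁻¹ = adj(I−A) / det(I−A).
Column 2 of adj(I−A): (0.1425, 0.3600, 0.2550); det(I−A) = 0.15675.
m_2 = (0.1425 + 0.3600 + 0.2550) / 0.15675 = 0.7575 / 0.15675 ≈ 4.8325.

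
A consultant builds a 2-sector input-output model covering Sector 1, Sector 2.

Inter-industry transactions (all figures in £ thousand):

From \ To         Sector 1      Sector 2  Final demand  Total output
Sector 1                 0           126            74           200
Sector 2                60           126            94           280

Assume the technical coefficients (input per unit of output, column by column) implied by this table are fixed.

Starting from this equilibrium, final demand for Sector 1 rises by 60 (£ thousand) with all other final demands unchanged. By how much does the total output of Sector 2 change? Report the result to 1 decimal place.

Δx_2 = 43.4

Technical coefficients a_ij = z_ij / X_j:
  a_11 = 0/200 = 0.00, a_21 = 60/200 = 0.30
  a_12 = 126/280 = 0.45, a_22 = 126/280 = 0.45
I − A =
  [   1.00    -0.45]
  [  -0.30     0.55]
det(I−A) = (1.00)(0.55) − (-0.45)(-0.30) = 0.4150
adj(I−A) = [[0.55, 0.45], [0.30, 1.00]]
(I − A)⁻¹ = adj(I−A) / det(I−A) ≈
  [   1.3253     1.0843]
  [   0.7229     2.4096]
Δx = (I − A)⁻¹ Δd with Δd having +60 in the Sector 1 component and 0 elsewhere.
So Δx_2 = L_21 · (+60), where L_21 = adj(I−A)_21 / det(I−A) = 0.30 / 0.4150.
Δx_2 = 0.30 × (+60) / 0.4150 = 18.00 / 0.4150 ≈ 43.4.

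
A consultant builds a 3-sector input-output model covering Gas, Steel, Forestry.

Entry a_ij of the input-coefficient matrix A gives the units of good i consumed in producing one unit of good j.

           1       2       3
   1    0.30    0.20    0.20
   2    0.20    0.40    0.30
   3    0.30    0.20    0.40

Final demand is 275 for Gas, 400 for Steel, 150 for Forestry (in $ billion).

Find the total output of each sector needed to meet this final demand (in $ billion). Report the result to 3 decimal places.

I − A =
  [   0.70    -0.20    -0.20]
  [  -0.20     0.60    -0.30]
  [  -0.30    -0.20     0.60]
Cofactors of I−A, C_ij = (−1)^(i+j)·(minor ij) (rows/columns in the sector order above):
  C_11 = (0.60)(0.60) − (-0.30)(-0.20) = 0.3000
  C_12 = −[(-0.20)(0.60) − (-0.30)(-0.30)] = 0.2100
  C_13 = (-0.20)(-0.20) − (0.60)(-0.30) = 0.2200
  C_21 = −[(-0.20)(0.60) − (-0.20)(-0.20)] = 0.1600
  C_22 = (0.70)(0.60) − (-0.20)(-0.30) = 0.3600
  C_23 = −[(0.70)(-0.20) − (-0.20)(-0.30)] = 0.2000
  C_31 = (-0.20)(-0.30) − (-0.20)(0.60) = 0.1800
  C_32 = −[(0.70)(-0.30) − (-0.20)(-0.20)] = 0.2500
  C_33 = (0.70)(0.60) − (-0.20)(-0.20) = 0.3800
det(I−A) = Σ_j (I−A)_1j·C_1j = (0.70)(0.3000) + (-0.20)(0.2100) + (-0.20)(0.2200) = 0.1240
adj(I−A) = Cᵀ =
  [ 0.3000   0.1600   0.1800]
  [ 0.2100   0.3600   0.2500]
  [ 0.2200   0.2000   0.3800]
(I − A)⁻¹ = adj(I−A) / det(I−A) ≈
  [   2.4194     1.2903     1.4516]
  [   1.6935     2.9032     2.0161]
  [   1.7742     1.6129     3.0645]
x = (I − A)⁻¹ d = adj(I−A)·d / det(I−A), with det(I−A) = 0.1240:
  x_1 = (0.3000·275 + 0.1600·400 + 0.1800·150) / 0.1240 = 173.50 / 0.1240 ≈ 1399.194
  x_2 = (0.2100·275 + 0.3600·400 + 0.2500·150) / 0.1240 = 239.25 / 0.1240 ≈ 1929.435
  x_3 = (0.2200·275 + 0.2000·400 + 0.3800·150) / 0.1240 = 197.50 / 0.1240 ≈ 1592.742

x_1 = 1399.194, x_2 = 1929.435, x_3 = 1592.742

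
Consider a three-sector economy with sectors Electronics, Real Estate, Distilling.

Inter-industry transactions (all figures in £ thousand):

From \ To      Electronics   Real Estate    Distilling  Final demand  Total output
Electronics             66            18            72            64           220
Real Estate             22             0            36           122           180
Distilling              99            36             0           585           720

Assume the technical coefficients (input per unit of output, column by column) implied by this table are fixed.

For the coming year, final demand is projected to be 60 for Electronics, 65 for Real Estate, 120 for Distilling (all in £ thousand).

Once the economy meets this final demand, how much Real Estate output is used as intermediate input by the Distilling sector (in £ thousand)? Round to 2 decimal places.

z_23 = 9.71

Technical coefficients a_ij = z_ij / X_j:
  a_11 = 66/220 = 0.30, a_21 = 22/220 = 0.10, a_31 = 99/220 = 0.45
  a_12 = 18/180 = 0.10, a_22 = 0/180 = 0.00, a_32 = 36/180 = 0.20
  a_13 = 72/720 = 0.10, a_23 = 36/720 = 0.05, a_33 = 0/720 = 0.00
I − A =
  [   0.70    -0.10    -0.10]
  [  -0.10     1.00    -0.05]
  [  -0.45    -0.20     1.00]
Cofactors of I−A, C_ij = (−1)^(i+j)·(minor ij) (rows/columns in the sector order above):
  C_11 = (1.00)(1.00) − (-0.05)(-0.20) = 0.9900
  C_12 = −[(-0.10)(1.00) − (-0.05)(-0.45)] = 0.1225
  C_13 = (-0.10)(-0.20) − (1.00)(-0.45) = 0.4700
  C_21 = −[(-0.10)(1.00) − (-0.10)(-0.20)] = 0.1200
  C_22 = (0.70)(1.00) − (-0.10)(-0.45) = 0.6550
  C_23 = −[(0.70)(-0.20) − (-0.10)(-0.45)] = 0.1850
  C_31 = (-0.10)(-0.05) − (-0.10)(1.00) = 0.1050
  C_32 = −[(0.70)(-0.05) − (-0.10)(-0.10)] = 0.0450
  C_33 = (0.70)(1.00) − (-0.10)(-0.10) = 0.6900
det(I−A) = Σ_j (I−A)_1j·C_1j = (0.70)(0.9900) + (-0.10)(0.1225) + (-0.10)(0.4700) = 0.63375
adj(I−A) = Cᵀ =
  [ 0.9900   0.1200   0.1050]
  [ 0.1225   0.6550   0.0450]
  [ 0.4700   0.1850   0.6900]
(I − A)⁻¹ = adj(I−A) / det(I−A) ≈
  [   1.5621     0.1893     0.1657]
  [   0.1933     1.0335     0.0710]
  [   0.7416     0.2919     1.0888]
First solve x = (I − A)⁻¹ d = adj(I−A)·d / det(I−A); in particular x_3 = (0.4700·60 + 0.1850·65 + 0.6900·120) / 0.63375 = 123.025 / 0.63375 ≈ 194.1223.
Intermediate flow from 2 to 3: z_23 = a_23 · x_3 = 0.05 × 123.025 / 0.63375 = 6.15125 / 0.63375 ≈ 9.71.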